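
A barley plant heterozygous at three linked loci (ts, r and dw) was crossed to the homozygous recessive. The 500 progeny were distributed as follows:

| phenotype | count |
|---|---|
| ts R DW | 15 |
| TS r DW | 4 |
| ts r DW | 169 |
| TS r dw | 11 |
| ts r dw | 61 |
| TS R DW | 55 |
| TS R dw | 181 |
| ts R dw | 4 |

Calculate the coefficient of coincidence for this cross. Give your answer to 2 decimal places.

0.95

The two most frequent reciprocal classes, ts r DW and TS R dw, are the parental types, so the F1 was ts r DW / TS R dw.
The two rarest classes, TS r DW and ts R dw, are the double crossovers. Comparing them with the parentals, only the ts allele has switched, so ts is the middle locus and the order is dw – ts – r.
dw–ts: (116 + 8)/500 = 0.2480; ts–r: (26 + 8)/500 = 0.0680.
Expected DCO frequency = 0.2480 × 0.0680 ≈ 0.01686; observed = 8/500 ≈ 0.01600.
Coefficient of coincidence = 0.01600/0.01686 ≈ 0.95.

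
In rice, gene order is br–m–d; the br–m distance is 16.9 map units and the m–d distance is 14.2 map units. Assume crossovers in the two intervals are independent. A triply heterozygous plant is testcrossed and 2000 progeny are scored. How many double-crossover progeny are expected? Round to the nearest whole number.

Map distances give recombination frequencies of 0.169 and 0.142 for the two intervals.
With no interference, expected double-crossover frequency = 0.169 × 0.142 = 0.02400.
Expected number = 0.02400 × 2000 = 48.00 ≈ 48.

48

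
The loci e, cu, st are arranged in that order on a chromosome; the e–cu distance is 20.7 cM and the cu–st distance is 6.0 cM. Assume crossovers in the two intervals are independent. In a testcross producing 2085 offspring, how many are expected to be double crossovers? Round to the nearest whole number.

Map distances give recombination frequencies of 0.207 and 0.060 for the two intervals.
With no interference, expected double-crossover frequency = 0.207 × 0.060 = 0.01242.
Expected number = 0.01242 × 2085 = 25.90 ≈ 26.

26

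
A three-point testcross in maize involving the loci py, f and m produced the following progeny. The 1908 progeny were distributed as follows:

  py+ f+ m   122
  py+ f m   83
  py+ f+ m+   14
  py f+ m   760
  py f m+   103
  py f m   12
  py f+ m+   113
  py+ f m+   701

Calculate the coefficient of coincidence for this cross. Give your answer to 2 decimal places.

0.89

The two most frequent reciprocal classes, py+ f m+ and py f+ m, are the parental types, so the F1 was py+ f m+ / py f+ m.
The two rarest classes, py+ f+ m+ and py f m, are the double crossovers. Comparing them with the parentals, only the f allele has switched, so f is the middle locus and the order is m – f – py.
m–f: (196 + 26)/1908 = 0.1164; f–py: (225 + 26)/1908 = 0.1316.
Expected DCO frequency = 0.1164 × 0.1316 ≈ 0.01532; observed = 26/1908 ≈ 0.01363.
Coefficient of coincidence = 0.01363/0.01532 ≈ 0.89.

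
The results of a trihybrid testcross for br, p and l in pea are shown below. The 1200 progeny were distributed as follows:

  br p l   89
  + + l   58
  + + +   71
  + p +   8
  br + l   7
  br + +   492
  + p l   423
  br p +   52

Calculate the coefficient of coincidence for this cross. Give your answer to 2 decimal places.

0.82

The two most frequent reciprocal classes, br + + and + p l, are the parental types, so the F1 was br + + / + p l.
The two rarest classes, br + l and + p +, are the double crossovers. Comparing them with the parentals, only the l allele has switched, so l is the middle locus and the order is br – l – p.
br–l: (160 + 15)/1200 = 0.1458; l–p: (110 + 15)/1200 = 0.1042.
Expected DCO frequency = 0.1458 × 0.1042 ≈ 0.01519; observed = 15/1200 ≈ 0.01250.
Coefficient of coincidence = 0.01250/0.01519 ≈ 0.82.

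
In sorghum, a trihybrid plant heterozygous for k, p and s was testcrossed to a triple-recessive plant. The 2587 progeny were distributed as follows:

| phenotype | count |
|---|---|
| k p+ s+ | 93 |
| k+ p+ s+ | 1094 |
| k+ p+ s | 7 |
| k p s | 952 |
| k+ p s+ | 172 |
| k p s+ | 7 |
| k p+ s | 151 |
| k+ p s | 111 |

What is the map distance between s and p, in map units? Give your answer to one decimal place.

13.0 map units

The two most frequent reciprocal classes, k p s and k+ p+ s+, are the parental types, so the F1 was k p s / k+ p+ s+.
The two rarest classes, k p s+ and k+ p+ s, are the double crossovers. Comparing them with the parentals, only the s allele has switched, so s is the middle locus and the order is k – s – p.
Crossovers in the s–p interval produce the single-crossover classes k p+ s and k+ p s+ (151 + 172 = 323) plus the double crossovers (14).
RF(s–p) = (323 + 14) / 2587 = 337/2587 = 0.1303 → 13.0 map units.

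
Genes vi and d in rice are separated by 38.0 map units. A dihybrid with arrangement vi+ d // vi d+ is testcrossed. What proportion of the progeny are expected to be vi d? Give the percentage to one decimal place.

19.0%

A map distance of 38.0 map units corresponds to a recombination frequency of 0.380.
The F1 is vi+ d / vi d+, so vi d is a recombinant gamete class with expected frequency r/2 = 0.380/2 = 0.1900.
That is 0.1900 = 19.0% of the progeny.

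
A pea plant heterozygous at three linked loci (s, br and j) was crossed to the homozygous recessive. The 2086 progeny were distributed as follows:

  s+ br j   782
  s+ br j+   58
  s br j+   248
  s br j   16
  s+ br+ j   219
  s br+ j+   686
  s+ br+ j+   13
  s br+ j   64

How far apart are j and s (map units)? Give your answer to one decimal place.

7.2 map units

The two most frequent reciprocal classes, s+ br j and s br+ j+, are the parental types, so the F1 was s+ br j / s br+ j+.
The two rarest classes, s br j and s+ br+ j+, are the double crossovers. Comparing them with the parentals, only the s allele has switched, so s is the middle locus and the order is br – s – j.
Crossovers in the s–j interval produce the single-crossover classes s+ br j+ and s br+ j (58 + 64 = 122) plus the double crossovers (29).
RF(s–j) = (122 + 29) / 2086 = 151/2086 = 0.0724 → 7.2 map units.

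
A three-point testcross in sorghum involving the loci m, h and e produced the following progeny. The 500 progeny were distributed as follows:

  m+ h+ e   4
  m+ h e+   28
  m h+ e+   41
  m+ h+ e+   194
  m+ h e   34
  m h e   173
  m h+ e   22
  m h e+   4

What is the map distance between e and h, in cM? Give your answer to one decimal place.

11.6 cM

The two most frequent reciprocal classes, m+ h+ e+ and m h e, are the parental types, so the F1 was m+ h+ e+ / m h e.
The two rarest classes, m+ h+ e and m h e+, are the double crossovers. Comparing them with the parentals, only the e allele has switched, so e is the middle locus and the order is h – e – m.
Crossovers in the h–e interval produce the single-crossover classes m+ h e+ and m h+ e (28 + 22 = 50) plus the double crossovers (8).
RF(h–e) = (50 + 8) / 500 = 58/500 = 0.1160 → 11.6 cM.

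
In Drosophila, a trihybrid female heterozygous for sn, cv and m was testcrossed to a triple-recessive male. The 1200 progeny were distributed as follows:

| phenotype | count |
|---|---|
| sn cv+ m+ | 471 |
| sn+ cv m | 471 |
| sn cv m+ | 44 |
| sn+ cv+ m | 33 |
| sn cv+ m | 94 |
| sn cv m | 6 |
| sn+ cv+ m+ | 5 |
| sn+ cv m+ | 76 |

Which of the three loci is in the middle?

sn

The two most frequent reciprocal classes, sn cv+ m+ and sn+ cv m, are the parental types, so the F1 was sn cv+ m+ / sn+ cv m.
The two rarest classes, sn+ cv+ m+ and sn cv m, are the double crossovers. Comparing them with the parentals, only the sn allele has switched, so sn is the middle locus and the order is cv – sn – m.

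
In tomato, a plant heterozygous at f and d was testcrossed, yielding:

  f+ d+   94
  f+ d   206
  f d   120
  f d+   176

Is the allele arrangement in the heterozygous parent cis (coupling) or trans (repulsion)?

trans

The two most frequent classes are f+ d (206) and f d+ (176); these are the parental (non-recombinant) types.
So the F1 carried f+ d on one chromosome and f d+ on the other — the recessive alleles are on opposite chromosomes (trans / repulsion).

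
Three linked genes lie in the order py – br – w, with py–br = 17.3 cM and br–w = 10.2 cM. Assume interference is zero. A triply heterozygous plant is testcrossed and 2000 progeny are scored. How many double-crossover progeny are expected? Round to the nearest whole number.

Map distances give recombination frequencies of 0.173 and 0.102 for the two intervals.
With no interference, expected double-crossover frequency = 0.173 × 0.102 = 0.01765.
Expected number = 0.01765 × 2000 = 35.29 ≈ 35.

35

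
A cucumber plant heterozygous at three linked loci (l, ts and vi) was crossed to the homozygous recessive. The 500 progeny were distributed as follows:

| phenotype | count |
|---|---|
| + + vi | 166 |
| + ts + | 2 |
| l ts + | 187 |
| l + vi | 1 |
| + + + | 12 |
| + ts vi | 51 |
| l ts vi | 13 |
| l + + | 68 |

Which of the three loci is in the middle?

The two most frequent reciprocal classes, + + vi and l ts +, are the parental types, so the F1 was + + vi / l ts +.
The two rarest classes, l + vi and + ts +, are the double crossovers. Comparing them with the parentals, only the l allele has switched, so l is the middle locus and the order is vi – l – ts.

l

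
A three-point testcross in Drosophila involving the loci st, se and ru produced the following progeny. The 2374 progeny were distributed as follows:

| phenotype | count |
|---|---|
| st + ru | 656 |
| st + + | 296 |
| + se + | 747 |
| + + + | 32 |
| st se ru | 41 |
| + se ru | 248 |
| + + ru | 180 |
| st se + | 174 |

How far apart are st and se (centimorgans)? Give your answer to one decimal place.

18.0 centimorgans

The two most frequent reciprocal classes, st + ru and + se +, are the parental types, so the F1 was st + ru / + se +.
The two rarest classes, st se ru and + + +, are the double crossovers. Comparing them with the parentals, only the se allele has switched, so se is the middle locus and the order is ru – se – st.
Crossovers in the se–st interval produce the single-crossover classes + + ru and st se + (180 + 174 = 354) plus the double crossovers (73).
RF(se–st) = (354 + 73) / 2374 = 427/2374 = 0.1799 → 18.0 centimorgans.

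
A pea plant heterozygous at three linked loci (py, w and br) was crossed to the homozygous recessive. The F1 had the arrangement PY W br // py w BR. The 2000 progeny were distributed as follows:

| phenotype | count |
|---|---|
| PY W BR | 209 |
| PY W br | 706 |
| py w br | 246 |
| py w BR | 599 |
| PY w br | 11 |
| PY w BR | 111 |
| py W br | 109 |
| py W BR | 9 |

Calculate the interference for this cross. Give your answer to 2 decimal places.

The two rarest classes, PY w br and py W BR, are the double crossovers. Comparing them with the parentals, only the w allele has switched, so w is the middle locus and the order is py – w – br.
py–w: (220 + 20)/2000 = 0.1200; w–br: (455 + 20)/2000 = 0.2375.
Expected DCO frequency = 0.1200 × 0.2375 ≈ 0.02850; observed = 20/2000 ≈ 0.01000.
Coefficient of coincidence = 0.01000/0.02850 ≈ 0.35; interference = 1 − 0.35 = 0.65.

0.65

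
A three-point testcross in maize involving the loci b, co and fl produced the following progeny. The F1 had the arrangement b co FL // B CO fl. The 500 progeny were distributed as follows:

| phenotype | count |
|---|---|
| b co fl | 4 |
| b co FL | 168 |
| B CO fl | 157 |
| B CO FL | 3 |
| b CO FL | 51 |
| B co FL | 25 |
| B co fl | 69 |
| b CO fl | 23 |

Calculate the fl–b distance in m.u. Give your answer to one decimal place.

11.0 m.u.

The two rarest classes, b co fl and B CO FL, are the double crossovers. Comparing them with the parentals, only the fl allele has switched, so fl is the middle locus and the order is b – fl – co.
Crossovers in the b–fl interval produce the single-crossover classes B co FL and b CO fl (25 + 23 = 48) plus the double crossovers (7).
RF(b–fl) = (48 + 7) / 500 = 55/500 = 0.1100 → 11.0 m.u.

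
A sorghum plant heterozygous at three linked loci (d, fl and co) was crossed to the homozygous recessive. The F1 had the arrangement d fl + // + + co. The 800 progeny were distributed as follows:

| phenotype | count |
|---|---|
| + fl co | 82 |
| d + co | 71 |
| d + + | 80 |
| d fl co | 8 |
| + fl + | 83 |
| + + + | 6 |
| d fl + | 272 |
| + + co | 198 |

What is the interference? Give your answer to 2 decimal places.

The two rarest classes, d fl co and + + +, are the double crossovers. Comparing them with the parentals, only the co allele has switched, so co is the middle locus and the order is d – co – fl.
d–co: (154 + 14)/800 = 0.2100; co–fl: (162 + 14)/800 = 0.2200.
Expected DCO frequency = 0.2100 × 0.2200 ≈ 0.04620; observed = 14/800 ≈ 0.01750.
Coefficient of coincidence = 0.01750/0.04620 ≈ 0.38; interference = 1 − 0.38 = 0.62.

0.62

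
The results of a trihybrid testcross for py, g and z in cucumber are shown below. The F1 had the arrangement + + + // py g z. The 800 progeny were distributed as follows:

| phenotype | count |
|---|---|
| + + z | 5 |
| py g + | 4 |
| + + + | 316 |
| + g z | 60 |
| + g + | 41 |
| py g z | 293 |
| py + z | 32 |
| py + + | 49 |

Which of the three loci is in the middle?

The two rarest classes, + + z and py g +, are the double crossovers. Comparing them with the parentals, only the z allele has switched, so z is the middle locus and the order is py – z – g.

z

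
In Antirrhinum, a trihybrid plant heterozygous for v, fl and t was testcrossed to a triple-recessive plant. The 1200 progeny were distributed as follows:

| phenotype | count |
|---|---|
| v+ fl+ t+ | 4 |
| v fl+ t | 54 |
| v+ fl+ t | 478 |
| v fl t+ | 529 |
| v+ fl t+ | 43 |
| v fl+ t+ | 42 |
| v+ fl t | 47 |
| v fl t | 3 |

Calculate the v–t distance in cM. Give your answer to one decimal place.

The two most frequent reciprocal classes, v fl t+ and v+ fl+ t, are the parental types, so the F1 was v fl t+ / v+ fl+ t.
The two rarest classes, v fl t and v+ fl+ t+, are the double crossovers. Comparing them with the parentals, only the t allele has switched, so t is the middle locus and the order is v – t – fl.
Crossovers in the v–t interval produce the single-crossover classes v+ fl t+ and v fl+ t (43 + 54 = 97) plus the double crossovers (7).
RF(v–t) = (97 + 7) / 1200 = 104/1200 = 0.0867 → 8.7 cM.

8.7 cM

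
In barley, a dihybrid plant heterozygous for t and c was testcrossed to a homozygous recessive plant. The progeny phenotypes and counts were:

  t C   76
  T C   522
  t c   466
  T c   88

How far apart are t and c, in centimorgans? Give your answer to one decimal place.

14.2 centimorgans

The two most frequent classes, T C (522) and t c (466), are the parental types, so the F1 was T C / t c.
The recombinant classes are T c and t C: 88 + 76 = 164.
Recombination frequency = 164/1152 = 0.1424 ≈ 14.2%, i.e. 14.2 centimorgans.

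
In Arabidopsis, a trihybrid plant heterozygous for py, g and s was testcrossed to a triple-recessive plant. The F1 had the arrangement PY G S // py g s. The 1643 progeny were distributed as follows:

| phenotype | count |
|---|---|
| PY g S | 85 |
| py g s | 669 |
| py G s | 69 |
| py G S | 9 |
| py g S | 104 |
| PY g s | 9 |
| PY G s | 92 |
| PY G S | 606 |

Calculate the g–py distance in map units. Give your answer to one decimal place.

The two rarest classes, py G S and PY g s, are the double crossovers. Comparing them with the parentals, only the py allele has switched, so py is the middle locus and the order is s – py – g.
Crossovers in the py–g interval produce the single-crossover classes PY g S and py G s (85 + 69 = 154) plus the double crossovers (18).
RF(py–g) = (154 + 18) / 1643 = 172/1643 = 0.1047 → 10.5 map units.

10.5 map units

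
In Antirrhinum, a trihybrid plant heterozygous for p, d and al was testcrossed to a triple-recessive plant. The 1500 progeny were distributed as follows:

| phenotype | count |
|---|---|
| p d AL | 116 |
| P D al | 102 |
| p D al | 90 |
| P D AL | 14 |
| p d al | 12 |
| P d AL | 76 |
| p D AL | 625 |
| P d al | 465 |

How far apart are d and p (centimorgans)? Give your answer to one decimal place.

16.3 centimorgans

The two most frequent reciprocal classes, p D AL and P d al, are the parental types, so the F1 was p D AL / P d al.
The two rarest classes, P D AL and p d al, are the double crossovers. Comparing them with the parentals, only the p allele has switched, so p is the middle locus and the order is al – p – d.
Crossovers in the p–d interval produce the single-crossover classes p d AL and P D al (116 + 102 = 218) plus the double crossovers (26).
RF(p–d) = (218 + 26) / 1500 = 244/1500 = 0.1627 → 16.3 centimorgans.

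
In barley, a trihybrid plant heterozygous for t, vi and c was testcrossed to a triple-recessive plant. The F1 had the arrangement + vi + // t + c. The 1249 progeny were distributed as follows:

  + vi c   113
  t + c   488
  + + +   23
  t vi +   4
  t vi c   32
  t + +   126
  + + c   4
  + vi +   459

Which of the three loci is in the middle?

t

The two rarest classes, t vi + and + + c, are the double crossovers. Comparing them with the parentals, only the t allele has switched, so t is the middle locus and the order is vi – t – c.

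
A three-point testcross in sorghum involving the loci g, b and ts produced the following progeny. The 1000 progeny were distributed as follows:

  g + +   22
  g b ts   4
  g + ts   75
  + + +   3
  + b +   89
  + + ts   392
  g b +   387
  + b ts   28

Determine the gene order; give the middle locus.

The two most frequent reciprocal classes, + + ts and g b +, are the parental types, so the F1 was + + ts / g b +.
The two rarest classes, + + + and g b ts, are the double crossovers. Comparing them with the parentals, only the ts allele has switched, so ts is the middle locus and the order is g – ts – b.

ts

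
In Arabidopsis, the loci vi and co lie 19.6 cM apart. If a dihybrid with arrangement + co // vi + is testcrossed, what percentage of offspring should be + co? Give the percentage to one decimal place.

40.2%

A map distance of 19.6 cM corresponds to a recombination frequency of 0.196.
The F1 is + co / vi +, so + co is a parental gamete class with expected frequency (1 − r)/2 = 0.804/2 = 0.4020.
That is 0.4020 = 40.2% of the progeny.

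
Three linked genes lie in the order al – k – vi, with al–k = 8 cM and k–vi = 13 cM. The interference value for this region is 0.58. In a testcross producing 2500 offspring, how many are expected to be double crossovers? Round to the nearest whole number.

Map distances give recombination frequencies of 0.080 and 0.130 for the two intervals.
With interference 0.58 (so coincidence = 0.42), expected double-crossover frequency = 0.080 × 0.130 × 0.42 = 0.00437.
Expected number = 0.00437 × 2500 = 10.92 ≈ 11.

11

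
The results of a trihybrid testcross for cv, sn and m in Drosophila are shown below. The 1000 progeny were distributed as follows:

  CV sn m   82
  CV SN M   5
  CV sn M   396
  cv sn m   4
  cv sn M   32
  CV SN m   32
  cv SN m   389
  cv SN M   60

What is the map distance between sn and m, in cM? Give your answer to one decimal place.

15.1 cM

The two most frequent reciprocal classes, CV sn M and cv SN m, are the parental types, so the F1 was CV sn M / cv SN m.
The two rarest classes, CV SN M and cv sn m, are the double crossovers. Comparing them with the parentals, only the sn allele has switched, so sn is the middle locus and the order is m – sn – cv.
Crossovers in the m–sn interval produce the single-crossover classes CV sn m and cv SN M (82 + 60 = 142) plus the double crossovers (9).
RF(m–sn) = (142 + 9) / 1000 = 151/1000 = 0.1510 → 15.1 cM.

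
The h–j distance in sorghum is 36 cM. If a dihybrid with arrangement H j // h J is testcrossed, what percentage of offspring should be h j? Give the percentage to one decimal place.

A map distance of 36 cM corresponds to a recombination frequency of 0.360.
The F1 is H j / h J, so h j is a recombinant gamete class with expected frequency r/2 = 0.360/2 = 0.1800.
That is 0.1800 = 18.0% of the progeny.

18.0%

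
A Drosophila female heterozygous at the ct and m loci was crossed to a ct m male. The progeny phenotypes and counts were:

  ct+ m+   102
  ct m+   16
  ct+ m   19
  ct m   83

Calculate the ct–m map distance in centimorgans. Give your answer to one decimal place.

The two most frequent classes, ct+ m+ (102) and ct m (83), are the parental types, so the F1 was ct+ m+ / ct m.
The recombinant classes are ct+ m and ct m+: 19 + 16 = 35.
Recombination frequency = 35/220 = 0.1591 ≈ 15.9%, i.e. 15.9 centimorgans.

15.9 centimorgans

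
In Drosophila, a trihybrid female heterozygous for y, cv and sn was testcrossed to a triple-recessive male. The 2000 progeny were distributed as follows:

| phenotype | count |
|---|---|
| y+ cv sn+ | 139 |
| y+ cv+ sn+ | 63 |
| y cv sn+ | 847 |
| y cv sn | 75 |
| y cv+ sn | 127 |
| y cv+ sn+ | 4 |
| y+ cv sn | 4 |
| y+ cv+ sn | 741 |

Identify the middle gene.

cv

The two most frequent reciprocal classes, y+ cv+ sn and y cv sn+, are the parental types, so the F1 was y+ cv+ sn / y cv sn+.
The two rarest classes, y+ cv sn and y cv+ sn+, are the double crossovers. Comparing them with the parentals, only the cv allele has switched, so cv is the middle locus and the order is sn – cv – y.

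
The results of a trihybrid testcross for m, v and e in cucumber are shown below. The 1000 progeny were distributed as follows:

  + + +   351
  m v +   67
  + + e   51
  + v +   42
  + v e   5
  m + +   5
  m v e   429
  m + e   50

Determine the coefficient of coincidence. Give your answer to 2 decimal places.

0.77

The two most frequent reciprocal classes, m v e and + + +, are the parental types, so the F1 was m v e / + + +.
The two rarest classes, + v e and m + +, are the double crossovers. Comparing them with the parentals, only the m allele has switched, so m is the middle locus and the order is v – m – e.
v–m: (92 + 10)/1000 = 0.1020; m–e: (118 + 10)/1000 = 0.1280.
Expected DCO frequency = 0.1020 × 0.1280 ≈ 0.01306; observed = 10/1000 ≈ 0.01000.
Coefficient of coincidence = 0.01000/0.01306 ≈ 0.77.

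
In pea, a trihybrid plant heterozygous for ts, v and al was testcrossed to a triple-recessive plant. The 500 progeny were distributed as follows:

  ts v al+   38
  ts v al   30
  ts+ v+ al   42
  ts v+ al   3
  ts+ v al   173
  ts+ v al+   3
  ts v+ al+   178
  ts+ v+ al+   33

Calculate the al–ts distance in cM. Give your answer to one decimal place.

The two most frequent reciprocal classes, ts+ v al and ts v+ al+, are the parental types, so the F1 was ts+ v al / ts v+ al+.
The two rarest classes, ts+ v al+ and ts v+ al, are the double crossovers. Comparing them with the parentals, only the al allele has switched, so al is the middle locus and the order is v – al – ts.
Crossovers in the al–ts interval produce the single-crossover classes ts v al and ts+ v+ al+ (30 + 33 = 63) plus the double crossovers (6).
RF(al–ts) = (63 + 6) / 500 = 69/500 = 0.1380 → 13.8 cM.

13.8 cM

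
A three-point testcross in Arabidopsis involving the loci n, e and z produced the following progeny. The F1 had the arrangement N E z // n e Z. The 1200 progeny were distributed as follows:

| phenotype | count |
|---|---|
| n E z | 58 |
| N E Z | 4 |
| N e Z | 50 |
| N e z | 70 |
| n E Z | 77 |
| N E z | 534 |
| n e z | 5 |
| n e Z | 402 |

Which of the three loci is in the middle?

The two rarest classes, N E Z and n e z, are the double crossovers. Comparing them with the parentals, only the z allele has switched, so z is the middle locus and the order is e – z – n.

z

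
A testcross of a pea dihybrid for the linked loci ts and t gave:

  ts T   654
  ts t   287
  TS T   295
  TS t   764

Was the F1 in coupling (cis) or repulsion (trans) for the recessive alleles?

trans

The two most frequent classes are TS t (764) and ts T (654); these are the parental (non-recombinant) types.
So the F1 carried TS t on one chromosome and ts T on the other — the recessive alleles are on opposite chromosomes (trans / repulsion).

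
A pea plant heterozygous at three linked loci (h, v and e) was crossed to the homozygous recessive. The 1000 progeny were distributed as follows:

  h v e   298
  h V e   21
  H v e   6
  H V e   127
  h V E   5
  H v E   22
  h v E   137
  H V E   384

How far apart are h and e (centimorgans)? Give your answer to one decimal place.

The two most frequent reciprocal classes, H V E and h v e, are the parental types, so the F1 was H V E / h v e.
The two rarest classes, h V E and H v e, are the double crossovers. Comparing them with the parentals, only the h allele has switched, so h is the middle locus and the order is e – h – v.
Crossovers in the e–h interval produce the single-crossover classes H V e and h v E (127 + 137 = 264) plus the double crossovers (11).
RF(e–h) = (264 + 11) / 1000 = 275/1000 = 0.2750 → 27.5 centimorgans.

27.5 centimorgans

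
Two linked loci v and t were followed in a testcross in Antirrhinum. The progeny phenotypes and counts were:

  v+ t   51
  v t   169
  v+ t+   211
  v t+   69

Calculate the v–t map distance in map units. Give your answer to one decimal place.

The two most frequent classes, v+ t+ (211) and v t (169), are the parental types, so the F1 was v+ t+ / v t.
The recombinant classes are v+ t and v t+: 51 + 69 = 120.
Recombination frequency = 120/500 = 0.2400 ≈ 24.0%, i.e. 24.0 map units.

24.0 map units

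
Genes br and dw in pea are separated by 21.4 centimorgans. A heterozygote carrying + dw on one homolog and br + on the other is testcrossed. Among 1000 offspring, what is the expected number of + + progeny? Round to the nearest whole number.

107

A map distance of 21.4 centimorgans corresponds to a recombination frequency of 0.214.
The F1 is + dw / br +, so + + is a recombinant gamete class with expected frequency r/2 = 0.214/2 = 0.1070.
Expected number = 0.1070 × 1000 = 107.00 ≈ 107.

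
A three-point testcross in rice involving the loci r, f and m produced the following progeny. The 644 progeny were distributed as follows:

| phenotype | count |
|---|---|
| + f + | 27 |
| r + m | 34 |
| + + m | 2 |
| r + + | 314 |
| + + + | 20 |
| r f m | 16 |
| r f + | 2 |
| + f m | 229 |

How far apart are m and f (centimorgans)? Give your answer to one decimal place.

The two most frequent reciprocal classes, + f m and r + +, are the parental types, so the F1 was + f m / r + +.
The two rarest classes, + + m and r f +, are the double crossovers. Comparing them with the parentals, only the f allele has switched, so f is the middle locus and the order is m – f – r.
Crossovers in the m–f interval produce the single-crossover classes + f + and r + m (27 + 34 = 61) plus the double crossovers (4).
RF(m–f) = (61 + 4) / 644 = 65/644 = 0.1009 → 10.1 centimorgans.

10.1 centimorgans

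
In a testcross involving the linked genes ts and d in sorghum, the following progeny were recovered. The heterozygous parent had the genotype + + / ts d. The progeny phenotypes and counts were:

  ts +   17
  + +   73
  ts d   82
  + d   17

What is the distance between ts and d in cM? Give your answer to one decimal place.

18.0 cM

The recombinant classes are + d and ts +: 17 + 17 = 34.
Recombination frequency = 34/189 = 0.1799 ≈ 18.0%, i.e. 18.0 cM.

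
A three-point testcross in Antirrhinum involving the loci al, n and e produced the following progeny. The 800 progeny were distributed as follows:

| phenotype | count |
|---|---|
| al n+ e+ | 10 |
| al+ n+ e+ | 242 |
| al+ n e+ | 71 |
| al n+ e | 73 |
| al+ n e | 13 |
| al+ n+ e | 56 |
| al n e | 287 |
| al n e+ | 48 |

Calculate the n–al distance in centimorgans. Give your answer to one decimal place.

20.9 centimorgans

The two most frequent reciprocal classes, al+ n+ e+ and al n e, are the parental types, so the F1 was al+ n+ e+ / al n e.
The two rarest classes, al n+ e+ and al+ n e, are the double crossovers. Comparing them with the parentals, only the al allele has switched, so al is the middle locus and the order is e – al – n.
Crossovers in the al–n interval produce the single-crossover classes al+ n e+ and al n+ e (71 + 73 = 144) plus the double crossovers (23).
RF(al–n) = (144 + 23) / 800 = 167/800 = 0.2087 → 20.9 centimorgans.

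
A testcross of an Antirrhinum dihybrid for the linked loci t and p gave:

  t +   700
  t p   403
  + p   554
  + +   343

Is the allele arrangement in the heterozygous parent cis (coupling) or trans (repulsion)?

trans

The two most frequent classes are + p (554) and t + (700); these are the parental (non-recombinant) types.
So the F1 carried + p on one chromosome and t + on the other — the recessive alleles are on opposite chromosomes (trans / repulsion).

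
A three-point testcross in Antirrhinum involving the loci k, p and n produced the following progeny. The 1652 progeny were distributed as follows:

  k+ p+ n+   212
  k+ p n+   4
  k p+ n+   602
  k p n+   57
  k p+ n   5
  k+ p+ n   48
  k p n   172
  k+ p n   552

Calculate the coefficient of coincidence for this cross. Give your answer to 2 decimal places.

The two most frequent reciprocal classes, k p+ n+ and k+ p n, are the parental types, so the F1 was k p+ n+ / k+ p n.
The two rarest classes, k p+ n and k+ p n+, are the double crossovers. Comparing them with the parentals, only the n allele has switched, so n is the middle locus and the order is p – n – k.
p–n: (105 + 9)/1652 = 0.0690; n–k: (384 + 9)/1652 = 0.2379.
Expected DCO frequency = 0.0690 × 0.2379 ≈ 0.01642; observed = 9/1652 ≈ 0.00545.
Coefficient of coincidence = 0.00545/0.01642 ≈ 0.33.

0.33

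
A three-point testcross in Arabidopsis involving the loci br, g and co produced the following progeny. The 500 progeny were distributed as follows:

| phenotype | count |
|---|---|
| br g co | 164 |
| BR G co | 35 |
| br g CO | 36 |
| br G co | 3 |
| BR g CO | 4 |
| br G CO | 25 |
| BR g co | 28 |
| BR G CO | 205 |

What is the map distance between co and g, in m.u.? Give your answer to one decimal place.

15.6 m.u.

The two most frequent reciprocal classes, br g co and BR G CO, are the parental types, so the F1 was br g co / BR G CO.
The two rarest classes, br G co and BR g CO, are the double crossovers. Comparing them with the parentals, only the g allele has switched, so g is the middle locus and the order is br – g – co.
Crossovers in the g–co interval produce the single-crossover classes br g CO and BR G co (36 + 35 = 71) plus the double crossovers (7).
RF(g–co) = (71 + 7) / 500 = 78/500 = 0.1560 → 15.6 m.u.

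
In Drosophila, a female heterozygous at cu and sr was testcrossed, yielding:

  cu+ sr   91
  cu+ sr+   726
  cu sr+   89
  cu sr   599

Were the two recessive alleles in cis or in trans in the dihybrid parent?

cis

The two most frequent classes are cu+ sr+ (726) and cu sr (599); these are the parental (non-recombinant) types.
So the F1 carried cu+ sr+ on one chromosome and cu sr on the other — the recessive alleles are on the same chromosome (cis / coupling).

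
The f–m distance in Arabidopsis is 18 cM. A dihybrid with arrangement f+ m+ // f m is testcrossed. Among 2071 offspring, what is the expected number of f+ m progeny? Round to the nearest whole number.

A map distance of 18 cM corresponds to a recombination frequency of 0.180.
The F1 is f+ m+ / f m, so f+ m is a recombinant gamete class with expected frequency r/2 = 0.180/2 = 0.0900.
Expected number = 0.0900 × 2071 = 186.39 ≈ 186.

186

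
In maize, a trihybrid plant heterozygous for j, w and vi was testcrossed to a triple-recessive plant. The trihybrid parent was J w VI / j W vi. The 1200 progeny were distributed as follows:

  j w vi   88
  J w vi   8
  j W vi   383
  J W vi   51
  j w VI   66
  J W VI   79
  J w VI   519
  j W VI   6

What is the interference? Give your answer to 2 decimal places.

0.29

The two rarest classes, J w vi and j W VI, are the double crossovers. Comparing them with the parentals, only the vi allele has switched, so vi is the middle locus and the order is w – vi – j.
w–vi: (167 + 14)/1200 = 0.1508; vi–j: (117 + 14)/1200 = 0.1092.
Expected DCO frequency = 0.1508 × 0.1092 ≈ 0.01647; observed = 14/1200 ≈ 0.01167.
Coefficient of coincidence = 0.01167/0.01647 ≈ 0.71; interference = 1 − 0.71 = 0.29.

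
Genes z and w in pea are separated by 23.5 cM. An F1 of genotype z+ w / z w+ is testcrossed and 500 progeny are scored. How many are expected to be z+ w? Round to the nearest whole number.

191

A map distance of 23.5 cM corresponds to a recombination frequency of 0.235.
The F1 is z+ w / z w+, so z+ w is a parental gamete class with expected frequency (1 − r)/2 = 0.765/2 = 0.3825.
Expected number = 0.3825 × 500 = 191.25 ≈ 191.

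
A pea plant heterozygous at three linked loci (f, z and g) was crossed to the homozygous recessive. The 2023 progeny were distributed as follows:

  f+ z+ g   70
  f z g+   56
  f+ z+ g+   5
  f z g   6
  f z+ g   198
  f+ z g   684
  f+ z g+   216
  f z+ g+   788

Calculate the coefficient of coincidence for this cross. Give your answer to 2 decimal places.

0.38

The two most frequent reciprocal classes, f z+ g+ and f+ z g, are the parental types, so the F1 was f z+ g+ / f+ z g.
The two rarest classes, f+ z+ g+ and f z g, are the double crossovers. Comparing them with the parentals, only the f allele has switched, so f is the middle locus and the order is z – f – g.
z–f: (126 + 11)/2023 = 0.0677; f–g: (414 + 11)/2023 = 0.2101.
Expected DCO frequency = 0.0677 × 0.2101 ≈ 0.01422; observed = 11/2023 ≈ 0.00544.
Coefficient of coincidence = 0.00544/0.01422 ≈ 0.38.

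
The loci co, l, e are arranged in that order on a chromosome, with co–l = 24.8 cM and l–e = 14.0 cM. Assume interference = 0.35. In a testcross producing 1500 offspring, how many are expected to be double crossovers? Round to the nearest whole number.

Map distances give recombination frequencies of 0.248 and 0.140 for the two intervals.
With interference 0.35 (so coincidence = 0.65), expected double-crossover frequency = 0.248 × 0.140 × 0.65 = 0.02257.
Expected number = 0.02257 × 1500 = 33.85 ≈ 34.

34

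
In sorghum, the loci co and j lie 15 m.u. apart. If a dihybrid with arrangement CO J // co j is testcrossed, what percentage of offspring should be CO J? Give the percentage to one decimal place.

A map distance of 15 m.u. corresponds to a recombination frequency of 0.150.
The F1 is CO J / co j, so CO J is a parental gamete class with expected frequency (1 − r)/2 = 0.850/2 = 0.4250.
That is 0.4250 = 42.5% of the progeny.

42.5%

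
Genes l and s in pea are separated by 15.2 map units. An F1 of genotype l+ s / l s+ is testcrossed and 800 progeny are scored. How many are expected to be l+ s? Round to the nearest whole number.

339

A map distance of 15.2 map units corresponds to a recombination frequency of 0.152.
The F1 is l+ s / l s+, so l+ s is a parental gamete class with expected frequency (1 − r)/2 = 0.848/2 = 0.4240.
Expected number = 0.4240 × 800 = 339.20 ≈ 339.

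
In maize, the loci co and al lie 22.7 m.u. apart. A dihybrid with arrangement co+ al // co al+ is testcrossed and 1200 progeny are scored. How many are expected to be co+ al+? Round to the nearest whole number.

A map distance of 22.7 m.u. corresponds to a recombination frequency of 0.227.
The F1 is co+ al / co al+, so co+ al+ is a recombinant gamete class with expected frequency r/2 = 0.227/2 = 0.1135.
Expected number = 0.1135 × 1200 = 136.20 ≈ 136.

136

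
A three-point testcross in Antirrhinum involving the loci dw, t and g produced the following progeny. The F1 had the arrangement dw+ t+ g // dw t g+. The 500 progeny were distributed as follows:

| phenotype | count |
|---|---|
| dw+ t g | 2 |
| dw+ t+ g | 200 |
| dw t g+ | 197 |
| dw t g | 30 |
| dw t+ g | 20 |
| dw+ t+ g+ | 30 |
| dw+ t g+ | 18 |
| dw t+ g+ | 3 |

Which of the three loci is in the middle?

The two rarest classes, dw+ t g and dw t+ g+, are the double crossovers. Comparing them with the parentals, only the t allele has switched, so t is the middle locus and the order is dw – t – g.

t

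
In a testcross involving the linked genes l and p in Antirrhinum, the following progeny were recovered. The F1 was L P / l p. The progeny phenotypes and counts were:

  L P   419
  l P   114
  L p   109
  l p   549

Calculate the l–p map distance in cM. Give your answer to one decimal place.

18.7 cM

The recombinant classes are L p and l P: 109 + 114 = 223.
Recombination frequency = 223/1191 = 0.1872 ≈ 18.7%, i.e. 18.7 cM.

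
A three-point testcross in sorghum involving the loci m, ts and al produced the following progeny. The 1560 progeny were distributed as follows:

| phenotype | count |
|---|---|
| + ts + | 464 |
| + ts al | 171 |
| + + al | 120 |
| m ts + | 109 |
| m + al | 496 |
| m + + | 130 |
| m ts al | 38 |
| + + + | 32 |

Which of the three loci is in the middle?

ts

The two most frequent reciprocal classes, m + al and + ts +, are the parental types, so the F1 was m + al / + ts +.
The two rarest classes, m ts al and + + +, are the double crossovers. Comparing them with the parentals, only the ts allele has switched, so ts is the middle locus and the order is al – ts – m.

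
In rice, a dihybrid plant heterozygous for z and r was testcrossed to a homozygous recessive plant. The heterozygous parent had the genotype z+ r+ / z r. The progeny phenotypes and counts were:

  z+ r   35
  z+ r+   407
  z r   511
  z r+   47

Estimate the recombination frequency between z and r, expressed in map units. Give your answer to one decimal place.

The recombinant classes are z+ r and z r+: 35 + 47 = 82.
Recombination frequency = 82/1000 = 0.0820 ≈ 8.2%, i.e. 8.2 map units.

8.2 map units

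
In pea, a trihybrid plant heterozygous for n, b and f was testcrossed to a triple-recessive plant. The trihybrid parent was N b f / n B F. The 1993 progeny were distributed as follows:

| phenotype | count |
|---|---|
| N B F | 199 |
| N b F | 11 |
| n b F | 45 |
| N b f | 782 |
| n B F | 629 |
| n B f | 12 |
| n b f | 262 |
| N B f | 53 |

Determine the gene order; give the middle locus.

The two rarest classes, N b F and n B f, are the double crossovers. Comparing them with the parentals, only the f allele has switched, so f is the middle locus and the order is b – f – n.

f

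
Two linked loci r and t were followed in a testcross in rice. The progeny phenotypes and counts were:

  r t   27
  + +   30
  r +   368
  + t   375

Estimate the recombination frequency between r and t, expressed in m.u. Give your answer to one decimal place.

7.1 m.u.

The two most frequent classes, + t (375) and r + (368), are the parental types, so the F1 was + t / r +.
The recombinant classes are + + and r t: 30 + 27 = 57.
Recombination frequency = 57/800 = 0.0712 ≈ 7.1%, i.e. 7.1 m.u.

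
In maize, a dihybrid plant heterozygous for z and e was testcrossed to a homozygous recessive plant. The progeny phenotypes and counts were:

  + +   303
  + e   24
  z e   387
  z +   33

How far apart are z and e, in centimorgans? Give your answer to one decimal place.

The two most frequent classes, + + (303) and z e (387), are the parental types, so the F1 was + + / z e.
The recombinant classes are + e and z +: 24 + 33 = 57.
Recombination frequency = 57/747 = 0.0763 ≈ 7.6%, i.e. 7.6 centimorgans.

7.6 centimorgans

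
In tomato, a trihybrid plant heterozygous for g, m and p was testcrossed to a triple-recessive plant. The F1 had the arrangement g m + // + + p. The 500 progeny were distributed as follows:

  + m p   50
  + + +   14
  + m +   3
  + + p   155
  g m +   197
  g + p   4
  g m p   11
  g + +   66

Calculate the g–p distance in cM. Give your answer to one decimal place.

6.4 cM

The two rarest classes, + m + and g + p, are the double crossovers. Comparing them with the parentals, only the g allele has switched, so g is the middle locus and the order is m – g – p.
Crossovers in the g–p interval produce the single-crossover classes g m p and + + + (11 + 14 = 25) plus the double crossovers (7).
RF(g–p) = (25 + 7) / 500 = 32/500 = 0.0640 → 6.4 cM.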